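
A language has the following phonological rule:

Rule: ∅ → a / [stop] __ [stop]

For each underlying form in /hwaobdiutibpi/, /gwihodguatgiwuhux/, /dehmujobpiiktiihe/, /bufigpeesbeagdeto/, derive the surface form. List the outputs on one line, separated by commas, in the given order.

/hwaobdiutibpi/: /b/ and /d/ form a stop–stop cluster, so [a] is inserted between them. /b/ and /p/ form a stop–stop cluster, so [a] is inserted between them. → [hwaobadiutibapi].
/gwihodguatgiwuhux/: /d/ and /g/ form a stop–stop cluster, so [a] is inserted between them. /t/ and /g/ form a stop–stop cluster, so [a] is inserted between them. → [gwihodaguatagiwuhux].
/dehmujobpiiktiihe/: /b/ and /p/ form a stop–stop cluster, so [a] is inserted between them. /k/ and /t/ form a stop–stop cluster, so [a] is inserted between them. → [dehmujobapiikatiihe].
/bufigpeesbeagdeto/: /g/ and /p/ form a stop–stop cluster, so [a] is inserted between them. /g/ and /d/ form a stop–stop cluster, so [a] is inserted between them. → [bufigapeesbeagadeto].

hwaobadiutibapi, gwihodaguatagiwuhux, dehmujobapiikatiihe, bufigapeesbeagadeto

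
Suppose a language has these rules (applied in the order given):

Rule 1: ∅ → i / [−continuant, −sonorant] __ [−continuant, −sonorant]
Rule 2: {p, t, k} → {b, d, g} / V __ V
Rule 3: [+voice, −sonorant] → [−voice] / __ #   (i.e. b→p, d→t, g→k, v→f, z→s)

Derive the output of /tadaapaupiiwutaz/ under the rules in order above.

Rule 1 (stop-cluster i-epenthesis): no segment meets the environment; /tadaapaupiiwutaz/ is unchanged.
Rule 2 (intervocalic voicing): /p/ is a voiceless stop between vowels /a/ and /a/, so it voices to [b]. /p/ is a voiceless stop between vowels /u/ and /i/, so it voices to [b]. /t/ is a voiceless stop between vowels /u/ and /a/, so it voices to [d]. /tadaapaupiiwutaz/ → tadaabaubiiwudaz.
Rule 3 (final devoicing): /z/ is a voiced obstruent in word-final position, so it devoices to [s]. /tadaabaubiiwudaz/ → tadaabaubiiwudas.

tadaabaubiiwudas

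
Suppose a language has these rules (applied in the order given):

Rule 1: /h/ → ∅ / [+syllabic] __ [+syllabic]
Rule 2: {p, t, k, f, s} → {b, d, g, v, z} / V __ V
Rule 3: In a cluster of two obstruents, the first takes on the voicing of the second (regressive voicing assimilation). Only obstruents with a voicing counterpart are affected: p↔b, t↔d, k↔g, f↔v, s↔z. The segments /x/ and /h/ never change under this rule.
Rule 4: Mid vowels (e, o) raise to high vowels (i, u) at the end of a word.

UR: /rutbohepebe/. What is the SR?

Rule 1 (intervocalic h-deletion): /h/ occurs between vowels /o/ and /e/, so it deletes. /rutbohepebe/ → rutboepebe.
Rule 2 (intervocalic voicing): /p/ is a voiceless obstruent between vowels /e/ and /e/, so it voices to [b]. /rutboepebe/ → rutboebebe.
Rule 3 (regressive voicing assimilation): /t/ precedes the voiced obstruent /b/, so it voices to [d] by assimilation. /rutboebebe/ → rudboebebe.
Rule 4 (final vowel raising): /e/ is a mid vowel in word-final position, so it raises to [i]. /rudboebebe/ → rudboebebi.

rudboebebi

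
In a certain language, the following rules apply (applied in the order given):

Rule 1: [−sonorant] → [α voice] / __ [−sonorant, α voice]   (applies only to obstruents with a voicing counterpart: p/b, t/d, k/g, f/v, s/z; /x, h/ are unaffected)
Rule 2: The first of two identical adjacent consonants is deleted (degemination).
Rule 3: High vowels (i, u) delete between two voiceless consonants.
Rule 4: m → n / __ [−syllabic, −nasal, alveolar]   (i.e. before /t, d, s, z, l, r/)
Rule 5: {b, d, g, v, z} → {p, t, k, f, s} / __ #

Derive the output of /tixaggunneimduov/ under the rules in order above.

txaguneinduof

Rule 1 (regressive voicing assimilation): no segment meets the environment; /tixaggunneimduov/ is unchanged.
Rule 2 (degemination): /gg/ is a geminate; the first /g/ deletes. /nn/ is a geminate; the first /n/ deletes. /tixaggunneimduov/ → tixaguneimduov.
Rule 3 (high vowel syncope): /i/ is a high vowel flanked by voiceless consonants /t/ and /x/, so it deletes. /tixaguneimduov/ → txaguneimduov.
Rule 4 (nasal place assimilation): /m/ precedes the alveolar consonant /d/, so it assimilates in place to [n]. /txaguneimduov/ → txaguneinduov.
Rule 5 (final devoicing): /v/ is a voiced obstruent in word-final position, so it devoices to [f]. /txaguneinduov/ → txaguneinduof.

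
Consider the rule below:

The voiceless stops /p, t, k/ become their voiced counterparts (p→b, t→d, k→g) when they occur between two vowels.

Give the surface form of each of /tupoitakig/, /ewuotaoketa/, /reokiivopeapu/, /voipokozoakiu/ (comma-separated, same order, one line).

tuboidagig, ewuodaogeda, reogiivobeabu, voibogozoagiu

/tupoitakig/: /p/ is a voiceless stop between vowels /u/ and /o/, so it voices to [b]. /t/ is a voiceless stop between vowels /i/ and /a/, so it voices to [d]. /k/ is a voiceless stop between vowels /a/ and /i/, so it voices to [g]. → [tuboidagig].
/ewuotaoketa/: /t/ is a voiceless stop between vowels /o/ and /a/, so it voices to [d]. /k/ is a voiceless stop between vowels /o/ and /e/, so it voices to [g]. /t/ is a voiceless stop between vowels /e/ and /a/, so it voices to [d]. → [ewuodaogeda].
/reokiivopeapu/: /k/ is a voiceless stop between vowels /o/ and /i/, so it voices to [g]. /p/ is a voiceless stop between vowels /o/ and /e/, so it voices to [b]. /p/ is a voiceless stop between vowels /a/ and /u/, so it voices to [b]. → [reogiivobeabu].
/voipokozoakiu/: /p/ is a voiceless stop between vowels /i/ and /o/, so it voices to [b]. /k/ is a voiceless stop between vowels /o/ and /o/, so it voices to [g]. /k/ is a voiceless stop between vowels /a/ and /i/, so it voices to [g]. → [voibogozoagiu].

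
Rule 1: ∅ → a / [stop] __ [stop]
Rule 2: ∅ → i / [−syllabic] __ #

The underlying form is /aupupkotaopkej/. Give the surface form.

Rule 1 (stop-cluster a-epenthesis): /p/ and /k/ form a stop–stop cluster, so [a] is inserted between them. /p/ and /k/ form a stop–stop cluster, so [a] is inserted between them. /aupupkotaopkej/ → aupupakotaopakej.
Rule 2 (final i-epenthesis): the form ends in the consonant /j/, so [i] is inserted word-finally. /aupupakotaopakej/ → aupupakotaopakeji.

aupupakotaopakeji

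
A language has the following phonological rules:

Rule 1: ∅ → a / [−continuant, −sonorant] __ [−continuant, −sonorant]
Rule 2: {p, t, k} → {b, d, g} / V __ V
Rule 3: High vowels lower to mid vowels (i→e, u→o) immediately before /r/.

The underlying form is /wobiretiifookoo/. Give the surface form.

Rule 1 (stop-cluster a-epenthesis): no segment meets the environment; /wobiretiifookoo/ is unchanged.
Rule 2 (intervocalic voicing): /t/ is a voiceless stop between vowels /e/ and /i/, so it voices to [d]. /k/ is a voiceless stop between vowels /o/ and /o/, so it voices to [g]. /wobiretiifookoo/ → wobirediifoogoo.
Rule 3 (pre-rhotic lowering): /i/ is a high vowel immediately before /r/, so it lowers to [e]. /wobirediifoogoo/ → woberediifoogoo.

woberediifoogoo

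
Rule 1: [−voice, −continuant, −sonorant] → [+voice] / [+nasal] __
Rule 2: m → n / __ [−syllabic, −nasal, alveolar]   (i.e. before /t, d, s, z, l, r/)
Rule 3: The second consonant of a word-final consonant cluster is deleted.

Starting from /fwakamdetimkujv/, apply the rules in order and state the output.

Rule 1 (post-nasal voicing): /k/ is a voiceless stop immediately after the nasal /m/, so it voices to [g]. /fwakamdetimkujv/ → fwakamdetimgujv.
Rule 2 (nasal place assimilation): /m/ precedes the alveolar consonant /d/, so it assimilates in place to [n]. /fwakamdetimgujv/ → fwakandetimgujv.
Rule 3 (final cluster simplification): /v/ is the second consonant of a word-final cluster /jv/, so it deletes. /fwakandetimgujv/ → fwakandetimguj.

fwakandetimguj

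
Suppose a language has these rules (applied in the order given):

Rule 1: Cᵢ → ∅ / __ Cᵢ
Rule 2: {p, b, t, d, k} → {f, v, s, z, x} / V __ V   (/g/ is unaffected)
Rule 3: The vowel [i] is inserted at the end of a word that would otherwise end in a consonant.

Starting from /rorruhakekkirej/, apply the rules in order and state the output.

roruhaxexireji

Rule 1 (degemination): /rr/ is a geminate; the first /r/ deletes. /kk/ is a geminate; the first /k/ deletes. /rorruhakekkirej/ → roruhakekirej.
Rule 2 (intervocalic spirantization): /k/ is a stop between vowels /a/ and /e/, so it spirantizes to the fricative [x]. /k/ is a stop between vowels /e/ and /i/, so it spirantizes to the fricative [x]. /roruhakekirej/ → roruhaxexirej.
Rule 3 (final i-epenthesis): the form ends in the consonant /j/, so [i] is inserted word-finally. /roruhaxexirej/ → roruhaxexireji.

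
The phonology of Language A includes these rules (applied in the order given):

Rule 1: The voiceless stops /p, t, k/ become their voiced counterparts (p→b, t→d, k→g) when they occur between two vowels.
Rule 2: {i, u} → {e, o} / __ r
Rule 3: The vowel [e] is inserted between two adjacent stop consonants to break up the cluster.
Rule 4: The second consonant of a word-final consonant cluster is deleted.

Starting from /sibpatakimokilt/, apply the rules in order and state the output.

sibepadagimogil

Rule 1 (intervocalic voicing): /t/ is a voiceless stop between vowels /a/ and /a/, so it voices to [d]. /k/ is a voiceless stop between vowels /a/ and /i/, so it voices to [g]. /k/ is a voiceless stop between vowels /o/ and /i/, so it voices to [g]. /sibpatakimokilt/ → sibpadagimogilt.
Rule 2 (pre-rhotic lowering): no segment meets the environment; /sibpadagimogilt/ is unchanged.
Rule 3 (stop-cluster e-epenthesis): /b/ and /p/ form a stop–stop cluster, so [e] is inserted between them. /sibpadagimogilt/ → sibepadagimogilt.
Rule 4 (final cluster simplification): /t/ is the second consonant of a word-final cluster /lt/, so it deletes. /sibepadagimogilt/ → sibepadagimogil.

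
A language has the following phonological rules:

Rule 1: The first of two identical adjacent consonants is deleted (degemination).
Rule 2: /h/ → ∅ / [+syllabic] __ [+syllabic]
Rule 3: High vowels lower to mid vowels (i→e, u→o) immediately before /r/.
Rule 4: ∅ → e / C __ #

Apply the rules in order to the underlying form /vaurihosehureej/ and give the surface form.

Rule 1 (degemination): no segment meets the environment; /vaurihosehureej/ is unchanged.
Rule 2 (intervocalic h-deletion): /h/ occurs between vowels /i/ and /o/, so it deletes. /h/ occurs between vowels /e/ and /u/, so it deletes. /vaurihosehureej/ → vaurioseureej.
Rule 3 (pre-rhotic lowering): /u/ is a high vowel immediately before /r/, so it lowers to [o]. /u/ is a high vowel immediately before /r/, so it lowers to [o]. /vaurioseureej/ → vaorioseoreej.
Rule 4 (final e-epenthesis): the form ends in the consonant /j/, so [e] is inserted word-finally. /vaorioseoreej/ → vaorioseoreeje.

vaorioseoreeje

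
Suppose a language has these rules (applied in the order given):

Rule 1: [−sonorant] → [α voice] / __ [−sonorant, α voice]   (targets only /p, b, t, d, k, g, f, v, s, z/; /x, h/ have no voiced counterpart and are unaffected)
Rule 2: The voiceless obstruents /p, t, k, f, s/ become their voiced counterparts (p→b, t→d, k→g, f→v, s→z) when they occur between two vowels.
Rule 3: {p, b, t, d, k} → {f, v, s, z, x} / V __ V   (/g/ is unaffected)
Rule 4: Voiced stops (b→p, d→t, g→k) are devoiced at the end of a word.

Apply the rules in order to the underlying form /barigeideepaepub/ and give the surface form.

barigeizeevaevup

Rule 1 (regressive voicing assimilation): no segment meets the environment; /barigeideepaepub/ is unchanged.
Rule 2 (intervocalic voicing): /p/ is a voiceless obstruent between vowels /e/ and /a/, so it voices to [b]. /p/ is a voiceless obstruent between vowels /e/ and /u/, so it voices to [b]. /barigeideepaepub/ → barigeideebaebub.
Rule 3 (intervocalic spirantization): /d/ is a stop between vowels /i/ and /e/, so it spirantizes to the fricative [z]. /b/ is a stop between vowels /e/ and /a/, so it spirantizes to the fricative [v]. /b/ is a stop between vowels /e/ and /u/, so it spirantizes to the fricative [v]. /barigeideebaebub/ → barigeizeevaevub.
Rule 4 (final devoicing): /b/ is a voiced stop in word-final position, so it devoices to [p]. /barigeizeevaevub/ → barigeizeevaevup.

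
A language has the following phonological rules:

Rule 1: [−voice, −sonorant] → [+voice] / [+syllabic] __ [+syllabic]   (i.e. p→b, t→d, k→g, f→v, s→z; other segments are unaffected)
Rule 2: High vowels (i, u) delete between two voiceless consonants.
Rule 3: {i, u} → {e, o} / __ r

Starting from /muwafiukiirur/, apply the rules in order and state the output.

Rule 1 (intervocalic voicing): /f/ is a voiceless obstruent between vowels /a/ and /i/, so it voices to [v]. /k/ is a voiceless obstruent between vowels /u/ and /i/, so it voices to [g]. /muwafiukiirur/ → muwaviugiirur.
Rule 2 (high vowel syncope): no segment meets the environment; /muwaviugiirur/ is unchanged.
Rule 3 (pre-rhotic lowering): /i/ is a high vowel immediately before /r/, so it lowers to [e]. /u/ is a high vowel immediately before /r/, so it lowers to [o]. /muwaviugiirur/ → muwaviugieror.

muwaviugieror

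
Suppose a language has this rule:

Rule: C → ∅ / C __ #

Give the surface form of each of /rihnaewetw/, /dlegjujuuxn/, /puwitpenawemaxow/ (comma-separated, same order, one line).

rihnaewet, dlegjujuux, puwitpenawemaxow

/rihnaewetw/: /w/ is the second consonant of a word-final cluster /tw/, so it deletes. → [rihnaewet].
/dlegjujuuxn/: /n/ is the second consonant of a word-final cluster /xn/, so it deletes. → [dlegjujuux].
/puwitpenawemaxow/: the rule's environment is not met; surfaces unchanged as [puwitpenawemaxow].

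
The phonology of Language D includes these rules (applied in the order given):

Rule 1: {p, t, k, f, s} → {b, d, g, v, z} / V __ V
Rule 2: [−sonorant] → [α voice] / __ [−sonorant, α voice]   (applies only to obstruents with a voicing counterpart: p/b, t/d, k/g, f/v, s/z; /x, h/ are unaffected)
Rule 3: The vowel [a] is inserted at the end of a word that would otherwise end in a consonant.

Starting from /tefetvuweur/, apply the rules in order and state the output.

tevedvuweura

Rule 1 (intervocalic voicing): /f/ is a voiceless obstruent between vowels /e/ and /e/, so it voices to [v]. /tefetvuweur/ → tevetvuweur.
Rule 2 (regressive voicing assimilation): /t/ precedes the voiced obstruent /v/, so it voices to [d] by assimilation. /tevetvuweur/ → tevedvuweur.
Rule 3 (final a-epenthesis): the form ends in the consonant /r/, so [a] is inserted word-finally. /tevedvuweur/ → tevedvuweura.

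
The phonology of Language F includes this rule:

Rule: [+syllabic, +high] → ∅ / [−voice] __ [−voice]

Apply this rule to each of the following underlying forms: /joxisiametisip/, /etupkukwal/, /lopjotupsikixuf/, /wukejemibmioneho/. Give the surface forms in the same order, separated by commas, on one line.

/joxisiametisip/: /i/ is a high vowel flanked by voiceless consonants /x/ and /s/, so it deletes. /i/ is a high vowel flanked by voiceless consonants /t/ and /s/, so it deletes. /i/ is a high vowel flanked by voiceless consonants /s/ and /p/, so it deletes. → [joxsiametsp].
/etupkukwal/: /u/ is a high vowel flanked by voiceless consonants /t/ and /p/, so it deletes. /u/ is a high vowel flanked by voiceless consonants /k/ and /k/, so it deletes. → [etpkkwal].
/lopjotupsikixuf/: /u/ is a high vowel flanked by voiceless consonants /t/ and /p/, so it deletes. /i/ is a high vowel flanked by voiceless consonants /s/ and /k/, so it deletes. /i/ is a high vowel flanked by voiceless consonants /k/ and /x/, so it deletes. /u/ is a high vowel flanked by voiceless consonants /x/ and /f/, so it deletes. → [lopjotpskxf].
/wukejemibmioneho/: the rule's environment is not met; surfaces unchanged as [wukejemibmioneho].

joxsiametsp, etpkkwal, lopjotpskxf, wukejemibmioneho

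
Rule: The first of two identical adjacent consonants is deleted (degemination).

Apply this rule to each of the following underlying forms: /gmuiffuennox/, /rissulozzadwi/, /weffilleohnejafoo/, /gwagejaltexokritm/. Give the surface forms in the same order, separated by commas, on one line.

gmuifuenox, risulozadwi, wefileohnejafoo, gwagejaltexokritm

/gmuiffuennox/: /ff/ is a geminate; the first /f/ deletes. /nn/ is a geminate; the first /n/ deletes. → [gmuifuenox].
/rissulozzadwi/: /ss/ is a geminate; the first /s/ deletes. /zz/ is a geminate; the first /z/ deletes. → [risulozadwi].
/weffilleohnejafoo/: /ff/ is a geminate; the first /f/ deletes. /ll/ is a geminate; the first /l/ deletes. → [wefileohnejafoo].
/gwagejaltexokritm/: the rule's environment is not met; surfaces unchanged as [gwagejaltexokritm].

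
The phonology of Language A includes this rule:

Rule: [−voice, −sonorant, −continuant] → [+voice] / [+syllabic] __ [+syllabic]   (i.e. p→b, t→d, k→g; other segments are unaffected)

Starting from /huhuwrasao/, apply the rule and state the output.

No segment of /huhuwrasao/ meets the structural description of the rule, so the form surfaces unchanged.

huhuwrasao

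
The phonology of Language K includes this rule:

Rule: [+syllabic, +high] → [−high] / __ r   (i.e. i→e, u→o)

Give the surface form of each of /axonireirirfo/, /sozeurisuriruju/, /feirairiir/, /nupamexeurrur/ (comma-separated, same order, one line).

/axonireirirfo/: /i/ is a high vowel immediately before /r/, so it lowers to [e]. /i/ is a high vowel immediately before /r/, so it lowers to [e]. /i/ is a high vowel immediately before /r/, so it lowers to [e]. → [axonereererfo].
/sozeurisuriruju/: /u/ is a high vowel immediately before /r/, so it lowers to [o]. /u/ is a high vowel immediately before /r/, so it lowers to [o]. /i/ is a high vowel immediately before /r/, so it lowers to [e]. → [sozeorisoreruju].
/feirairiir/: /i/ is a high vowel immediately before /r/, so it lowers to [e]. /i/ is a high vowel immediately before /r/, so it lowers to [e]. /i/ is a high vowel immediately before /r/, so it lowers to [e]. → [feeraerier].
/nupamexeurrur/: /u/ is a high vowel immediately before /r/, so it lowers to [o]. /u/ is a high vowel immediately before /r/, so it lowers to [o]. → [nupamexeorror].

axonereererfo, sozeorisoreruju, feeraerier, nupamexeorror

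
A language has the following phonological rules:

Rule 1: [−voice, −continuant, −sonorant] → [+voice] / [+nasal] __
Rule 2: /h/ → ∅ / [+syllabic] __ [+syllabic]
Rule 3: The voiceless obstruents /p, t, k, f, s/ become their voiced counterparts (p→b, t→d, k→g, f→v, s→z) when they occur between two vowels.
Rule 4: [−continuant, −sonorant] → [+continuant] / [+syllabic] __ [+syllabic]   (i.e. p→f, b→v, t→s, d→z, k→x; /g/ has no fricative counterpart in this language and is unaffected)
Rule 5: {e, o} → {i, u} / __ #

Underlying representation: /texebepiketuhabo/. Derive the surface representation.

texevevigezuavu

Rule 1 (post-nasal voicing): no segment meets the environment; /texebepiketuhabo/ is unchanged.
Rule 2 (intervocalic h-deletion): /h/ occurs between vowels /u/ and /a/, so it deletes. /texebepiketuhabo/ → texebepiketuabo.
Rule 3 (intervocalic voicing): /p/ is a voiceless obstruent between vowels /e/ and /i/, so it voices to [b]. /k/ is a voiceless obstruent between vowels /i/ and /e/, so it voices to [g]. /t/ is a voiceless obstruent between vowels /e/ and /u/, so it voices to [d]. /texebepiketuabo/ → texebebigeduabo.
Rule 4 (intervocalic spirantization): /b/ is a stop between vowels /e/ and /e/, so it spirantizes to the fricative [v]. /b/ is a stop between vowels /e/ and /i/, so it spirantizes to the fricative [v]. /d/ is a stop between vowels /e/ and /u/, so it spirantizes to the fricative [z]. /b/ is a stop between vowels /a/ and /o/, so it spirantizes to the fricative [v]. /texebebigeduabo/ → texevevigezuavo.
Rule 5 (final vowel raising): /o/ is a mid vowel in word-final position, so it raises to [u]. /texevevigezuavo/ → texevevigezuavu.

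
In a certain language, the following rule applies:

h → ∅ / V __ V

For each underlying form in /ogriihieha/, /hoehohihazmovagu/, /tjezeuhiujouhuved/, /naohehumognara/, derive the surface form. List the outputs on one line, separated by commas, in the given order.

ogriiiea, hoeoiazmovagu, tjezeuiujouuved, naoeumognara

/ogriihieha/: /h/ occurs between vowels /i/ and /i/, so it deletes. /h/ occurs between vowels /e/ and /a/, so it deletes. → [ogriiiea].
/hoehohihazmovagu/: /h/ occurs between vowels /e/ and /o/, so it deletes. /h/ occurs between vowels /o/ and /i/, so it deletes. /h/ occurs between vowels /i/ and /a/, so it deletes. → [hoeoiazmovagu].
/tjezeuhiujouhuved/: /h/ occurs between vowels /u/ and /i/, so it deletes. /h/ occurs between vowels /u/ and /u/, so it deletes. → [tjezeuiujouuved].
/naohehumognara/: /h/ occurs between vowels /o/ and /e/, so it deletes. /h/ occurs between vowels /e/ and /u/, so it deletes. → [naoeumognara].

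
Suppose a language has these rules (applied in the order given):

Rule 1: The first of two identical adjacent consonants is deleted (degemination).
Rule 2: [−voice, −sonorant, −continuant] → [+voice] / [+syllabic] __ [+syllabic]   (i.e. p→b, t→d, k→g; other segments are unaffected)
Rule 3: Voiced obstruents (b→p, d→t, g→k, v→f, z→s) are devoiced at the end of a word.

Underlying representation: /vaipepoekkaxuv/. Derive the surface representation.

Rule 1 (degemination): /kk/ is a geminate; the first /k/ deletes. /vaipepoekkaxuv/ → vaipepoekaxuv.
Rule 2 (intervocalic voicing): /p/ is a voiceless stop between vowels /i/ and /e/, so it voices to [b]. /p/ is a voiceless stop between vowels /e/ and /o/, so it voices to [b]. /k/ is a voiceless stop between vowels /e/ and /a/, so it voices to [g]. /vaipepoekaxuv/ → vaibeboegaxuv.
Rule 3 (final devoicing): /v/ is a voiced obstruent in word-final position, so it devoices to [f]. /vaibeboegaxuv/ → vaibeboegaxuf.

vaibeboegaxuf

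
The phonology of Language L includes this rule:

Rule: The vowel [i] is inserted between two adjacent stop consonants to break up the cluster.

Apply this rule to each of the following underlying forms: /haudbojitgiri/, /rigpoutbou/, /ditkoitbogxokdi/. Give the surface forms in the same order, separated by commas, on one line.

haudibojitigiri, rigipoutibou, ditikoitibogxokidi

/haudbojitgiri/: /d/ and /b/ form a stop–stop cluster, so [i] is inserted between them. /t/ and /g/ form a stop–stop cluster, so [i] is inserted between them. → [haudibojitigiri].
/rigpoutbou/: /g/ and /p/ form a stop–stop cluster, so [i] is inserted between them. /t/ and /b/ form a stop–stop cluster, so [i] is inserted between them. → [rigipoutibou].
/ditkoitbogxokdi/: /t/ and /k/ form a stop–stop cluster, so [i] is inserted between them. /t/ and /b/ form a stop–stop cluster, so [i] is inserted between them. /k/ and /d/ form a stop–stop cluster, so [i] is inserted between them. → [ditikoitibogxokidi].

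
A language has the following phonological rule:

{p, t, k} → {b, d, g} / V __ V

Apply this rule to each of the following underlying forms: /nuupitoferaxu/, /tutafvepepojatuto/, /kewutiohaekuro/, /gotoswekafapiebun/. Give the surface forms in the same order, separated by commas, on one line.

/nuupitoferaxu/: /p/ is a voiceless stop between vowels /u/ and /i/, so it voices to [b]. /t/ is a voiceless stop between vowels /i/ and /o/, so it voices to [d]. → [nuubidoferaxu].
/tutafvepepojatuto/: /t/ is a voiceless stop between vowels /u/ and /a/, so it voices to [d]. /p/ is a voiceless stop between vowels /e/ and /e/, so it voices to [b]. /p/ is a voiceless stop between vowels /e/ and /o/, so it voices to [b]. /t/ is a voiceless stop between vowels /a/ and /u/, so it voices to [d]. /t/ is a voiceless stop between vowels /u/ and /o/, so it voices to [d]. → [tudafvebebojadudo].
/kewutiohaekuro/: /t/ is a voiceless stop between vowels /u/ and /i/, so it voices to [d]. /k/ is a voiceless stop between vowels /e/ and /u/, so it voices to [g]. → [kewudiohaeguro].
/gotoswekafapiebun/: /t/ is a voiceless stop between vowels /o/ and /o/, so it voices to [d]. /k/ is a voiceless stop between vowels /e/ and /a/, so it voices to [g]. /p/ is a voiceless stop between vowels /a/ and /i/, so it voices to [b]. → [godoswegafabiebun].

nuubidoferaxu, tudafvebebojadudo, kewudiohaeguro, godoswegafabiebun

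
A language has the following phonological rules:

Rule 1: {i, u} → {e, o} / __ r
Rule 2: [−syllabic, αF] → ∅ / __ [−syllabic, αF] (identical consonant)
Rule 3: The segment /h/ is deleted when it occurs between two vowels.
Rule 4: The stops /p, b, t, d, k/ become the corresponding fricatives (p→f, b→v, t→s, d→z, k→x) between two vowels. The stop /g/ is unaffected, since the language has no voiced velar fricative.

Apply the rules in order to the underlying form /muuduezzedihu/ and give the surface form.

muuzuezeziu

Rule 1 (pre-rhotic lowering): no segment meets the environment; /muuduezzedihu/ is unchanged.
Rule 2 (degemination): /zz/ is a geminate; the first /z/ deletes. /muuduezzedihu/ → muuduezedihu.
Rule 3 (intervocalic h-deletion): /h/ occurs between vowels /i/ and /u/, so it deletes. /muuduezedihu/ → muuduezediu.
Rule 4 (intervocalic spirantization): /d/ is a stop between vowels /u/ and /u/, so it spirantizes to the fricative [z]. /d/ is a stop between vowels /e/ and /i/, so it spirantizes to the fricative [z]. /muuduezediu/ → muuzuezeziu.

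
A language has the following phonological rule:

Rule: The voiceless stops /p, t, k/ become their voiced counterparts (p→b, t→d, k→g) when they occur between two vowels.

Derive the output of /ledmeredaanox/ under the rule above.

ledmeredaanox

No segment of /ledmeredaanox/ meets the structural description of the rule, so the form surfaces unchanged.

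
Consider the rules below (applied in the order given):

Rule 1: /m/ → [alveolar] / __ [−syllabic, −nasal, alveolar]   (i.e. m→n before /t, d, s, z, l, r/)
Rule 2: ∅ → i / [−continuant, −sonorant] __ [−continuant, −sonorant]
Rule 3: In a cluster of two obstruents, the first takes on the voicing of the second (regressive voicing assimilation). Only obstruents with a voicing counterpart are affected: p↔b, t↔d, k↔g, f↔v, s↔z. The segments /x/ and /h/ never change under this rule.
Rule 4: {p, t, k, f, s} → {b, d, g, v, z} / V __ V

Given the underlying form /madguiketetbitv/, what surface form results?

madiguigededibidv

Rule 1 (nasal place assimilation): no segment meets the environment; /madguiketetbitv/ is unchanged.
Rule 2 (stop-cluster i-epenthesis): /d/ and /g/ form a stop–stop cluster, so [i] is inserted between them. /t/ and /b/ form a stop–stop cluster, so [i] is inserted between them. /madguiketetbitv/ → madiguiketetibitv.
Rule 3 (regressive voicing assimilation): /t/ precedes the voiced obstruent /v/, so it voices to [d] by assimilation. /madiguiketetibitv/ → madiguiketetibidv.
Rule 4 (intervocalic voicing): /k/ is a voiceless obstruent between vowels /i/ and /e/, so it voices to [g]. /t/ is a voiceless obstruent between vowels /e/ and /e/, so it voices to [d]. /t/ is a voiceless obstruent between vowels /e/ and /i/, so it voices to [d]. /madiguiketetibidv/ → madiguigededibidv.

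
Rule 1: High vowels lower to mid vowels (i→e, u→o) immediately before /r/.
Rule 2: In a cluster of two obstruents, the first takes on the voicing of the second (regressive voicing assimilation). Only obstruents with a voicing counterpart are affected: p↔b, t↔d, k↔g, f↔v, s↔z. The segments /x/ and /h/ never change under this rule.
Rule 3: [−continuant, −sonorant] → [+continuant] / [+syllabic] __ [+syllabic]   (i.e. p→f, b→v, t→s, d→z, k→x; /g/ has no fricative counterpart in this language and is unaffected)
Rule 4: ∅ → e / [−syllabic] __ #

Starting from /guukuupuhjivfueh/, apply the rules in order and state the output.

Rule 1 (pre-rhotic lowering): no segment meets the environment; /guukuupuhjivfueh/ is unchanged.
Rule 2 (regressive voicing assimilation): /v/ precedes the voiceless obstruent /f/, so it devoices to [f] by assimilation. /guukuupuhjivfueh/ → guukuupuhjiffueh.
Rule 3 (intervocalic spirantization): /k/ is a stop between vowels /u/ and /u/, so it spirantizes to the fricative [x]. /p/ is a stop between vowels /u/ and /u/, so it spirantizes to the fricative [f]. /guukuupuhjiffueh/ → guuxuufuhjiffueh.
Rule 4 (final e-epenthesis): the form ends in the consonant /h/, so [e] is inserted word-finally. /guuxuufuhjiffueh/ → guuxuufuhjiffuehe.

guuxuufuhjiffuehe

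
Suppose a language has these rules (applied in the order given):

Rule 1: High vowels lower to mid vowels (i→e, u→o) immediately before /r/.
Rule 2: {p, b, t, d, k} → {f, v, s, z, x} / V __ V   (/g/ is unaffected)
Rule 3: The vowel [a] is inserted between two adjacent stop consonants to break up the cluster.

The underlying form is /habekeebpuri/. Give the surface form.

Rule 1 (pre-rhotic lowering): /u/ is a high vowel immediately before /r/, so it lowers to [o]. /habekeebpuri/ → habekeebpori.
Rule 2 (intervocalic spirantization): /b/ is a stop between vowels /a/ and /e/, so it spirantizes to the fricative [v]. /k/ is a stop between vowels /e/ and /e/, so it spirantizes to the fricative [x]. /habekeebpori/ → havexeebpori.
Rule 3 (stop-cluster a-epenthesis): /b/ and /p/ form a stop–stop cluster, so [a] is inserted between them. /havexeebpori/ → havexeebapori.

havexeebapori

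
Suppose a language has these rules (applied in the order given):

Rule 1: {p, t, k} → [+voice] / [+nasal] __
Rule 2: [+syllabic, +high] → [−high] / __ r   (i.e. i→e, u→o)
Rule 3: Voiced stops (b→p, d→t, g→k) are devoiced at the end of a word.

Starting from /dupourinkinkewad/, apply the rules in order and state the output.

dupooringingewat

Rule 1 (post-nasal voicing): /k/ is a voiceless stop immediately after the nasal /n/, so it voices to [g]. /k/ is a voiceless stop immediately after the nasal /n/, so it voices to [g]. /dupourinkinkewad/ → dupouringingewad.
Rule 2 (pre-rhotic lowering): /u/ is a high vowel immediately before /r/, so it lowers to [o]. /dupouringingewad/ → dupooringingewad.
Rule 3 (final devoicing): /d/ is a voiced stop in word-final position, so it devoices to [t]. /dupooringingewad/ → dupooringingewat.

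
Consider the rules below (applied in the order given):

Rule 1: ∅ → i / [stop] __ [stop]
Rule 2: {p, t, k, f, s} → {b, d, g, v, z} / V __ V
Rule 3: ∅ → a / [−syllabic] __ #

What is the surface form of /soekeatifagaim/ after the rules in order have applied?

soegeadivagaima

Rule 1 (stop-cluster i-epenthesis): no segment meets the environment; /soekeatifagaim/ is unchanged.
Rule 2 (intervocalic voicing): /k/ is a voiceless obstruent between vowels /e/ and /e/, so it voices to [g]. /t/ is a voiceless obstruent between vowels /a/ and /i/, so it voices to [d]. /f/ is a voiceless obstruent between vowels /i/ and /a/, so it voices to [v]. /soekeatifagaim/ → soegeadivagaim.
Rule 3 (final a-epenthesis): the form ends in the consonant /m/, so [a] is inserted word-finally. /soegeadivagaim/ → soegeadivagaima.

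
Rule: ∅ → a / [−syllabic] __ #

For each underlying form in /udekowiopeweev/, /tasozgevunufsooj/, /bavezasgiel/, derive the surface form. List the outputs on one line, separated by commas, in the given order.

udekowiopeweeva, tasozgevunufsooja, bavezasgiela

/udekowiopeweev/: the form ends in the consonant /v/, so [a] is inserted word-finally. → [udekowiopeweeva].
/tasozgevunufsooj/: the form ends in the consonant /j/, so [a] is inserted word-finally. → [tasozgevunufsooja].
/bavezasgiel/: the form ends in the consonant /l/, so [a] is inserted word-finally. → [bavezasgiela].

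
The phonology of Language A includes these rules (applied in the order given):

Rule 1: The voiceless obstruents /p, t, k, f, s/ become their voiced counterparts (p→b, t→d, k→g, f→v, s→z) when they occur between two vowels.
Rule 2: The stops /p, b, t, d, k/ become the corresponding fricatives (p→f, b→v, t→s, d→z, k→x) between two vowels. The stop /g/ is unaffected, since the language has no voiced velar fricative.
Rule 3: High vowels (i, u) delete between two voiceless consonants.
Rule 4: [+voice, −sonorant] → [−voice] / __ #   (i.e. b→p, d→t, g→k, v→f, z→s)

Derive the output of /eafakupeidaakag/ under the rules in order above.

Rule 1 (intervocalic voicing): /f/ is a voiceless obstruent between vowels /a/ and /a/, so it voices to [v]. /k/ is a voiceless obstruent between vowels /a/ and /u/, so it voices to [g]. /p/ is a voiceless obstruent between vowels /u/ and /e/, so it voices to [b]. /k/ is a voiceless obstruent between vowels /a/ and /a/, so it voices to [g]. /eafakupeidaakag/ → eavagubeidaagag.
Rule 2 (intervocalic spirantization): /b/ is a stop between vowels /u/ and /e/, so it spirantizes to the fricative [v]. /d/ is a stop between vowels /i/ and /a/, so it spirantizes to the fricative [z]. /eavagubeidaagag/ → eavaguveizaagag.
Rule 3 (high vowel syncope): no segment meets the environment; /eavaguveizaagag/ is unchanged.
Rule 4 (final devoicing): /g/ is a voiced obstruent in word-final position, so it devoices to [k]. /eavaguveizaagag/ → eavaguveizaagak.

eavaguveizaagak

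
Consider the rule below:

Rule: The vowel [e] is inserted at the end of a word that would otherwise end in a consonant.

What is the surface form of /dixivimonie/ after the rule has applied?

dixivimonie

No segment of /dixivimonie/ meets the structural description of the rule, so the form surfaces unchanged.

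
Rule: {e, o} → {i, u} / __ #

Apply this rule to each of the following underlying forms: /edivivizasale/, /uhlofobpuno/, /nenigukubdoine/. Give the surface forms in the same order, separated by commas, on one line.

/edivivizasale/: /e/ is a mid vowel in word-final position, so it raises to [i]. → [edivivizasali].
/uhlofobpuno/: /o/ is a mid vowel in word-final position, so it raises to [u]. → [uhlofobpunu].
/nenigukubdoine/: /e/ is a mid vowel in word-final position, so it raises to [i]. → [nenigukubdoini].

edivivizasali, uhlofobpunu, nenigukubdoini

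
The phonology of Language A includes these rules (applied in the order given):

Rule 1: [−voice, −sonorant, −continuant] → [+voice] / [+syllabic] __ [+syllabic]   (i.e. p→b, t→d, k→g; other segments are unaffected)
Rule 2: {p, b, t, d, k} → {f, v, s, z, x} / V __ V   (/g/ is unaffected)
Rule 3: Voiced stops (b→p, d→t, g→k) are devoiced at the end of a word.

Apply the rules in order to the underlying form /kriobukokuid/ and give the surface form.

Rule 1 (intervocalic voicing): /k/ is a voiceless stop between vowels /u/ and /o/, so it voices to [g]. /k/ is a voiceless stop between vowels /o/ and /u/, so it voices to [g]. /kriobukokuid/ → kriobugoguid.
Rule 2 (intervocalic spirantization): /b/ is a stop between vowels /o/ and /u/, so it spirantizes to the fricative [v]. /kriobugoguid/ → kriovugoguid.
Rule 3 (final devoicing): /d/ is a voiced stop in word-final position, so it devoices to [t]. /kriovugoguid/ → kriovugoguit.

kriovugoguit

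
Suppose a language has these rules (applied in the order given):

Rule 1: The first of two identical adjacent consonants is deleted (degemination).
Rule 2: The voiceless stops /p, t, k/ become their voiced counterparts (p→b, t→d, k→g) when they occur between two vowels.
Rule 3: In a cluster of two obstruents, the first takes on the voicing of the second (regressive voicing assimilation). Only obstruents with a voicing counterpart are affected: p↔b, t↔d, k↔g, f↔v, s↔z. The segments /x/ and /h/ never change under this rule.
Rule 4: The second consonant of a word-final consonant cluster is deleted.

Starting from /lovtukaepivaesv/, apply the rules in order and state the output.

Rule 1 (degemination): no segment meets the environment; /lovtukaepivaesv/ is unchanged.
Rule 2 (intervocalic voicing): /k/ is a voiceless stop between vowels /u/ and /a/, so it voices to [g]. /p/ is a voiceless stop between vowels /e/ and /i/, so it voices to [b]. /lovtukaepivaesv/ → lovtugaebivaesv.
Rule 3 (regressive voicing assimilation): /v/ precedes the voiceless obstruent /t/, so it devoices to [f] by assimilation. /s/ precedes the voiced obstruent /v/, so it voices to [z] by assimilation. /lovtugaebivaesv/ → loftugaebivaezv.
Rule 4 (final cluster simplification): /v/ is the second consonant of a word-final cluster /zv/, so it deletes. /loftugaebivaezv/ → loftugaebivaez.

loftugaebivaez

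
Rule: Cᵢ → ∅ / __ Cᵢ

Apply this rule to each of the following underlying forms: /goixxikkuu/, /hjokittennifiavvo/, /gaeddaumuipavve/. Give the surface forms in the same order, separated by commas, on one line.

/goixxikkuu/: /xx/ is a geminate; the first /x/ deletes. /kk/ is a geminate; the first /k/ deletes. → [goixikuu].
/hjokittennifiavvo/: /tt/ is a geminate; the first /t/ deletes. /nn/ is a geminate; the first /n/ deletes. /vv/ is a geminate; the first /v/ deletes. → [hjokitenifiavo].
/gaeddaumuipavve/: /dd/ is a geminate; the first /d/ deletes. /vv/ is a geminate; the first /v/ deletes. → [gaedaumuipave].

goixikuu, hjokitenifiavo, gaedaumuipave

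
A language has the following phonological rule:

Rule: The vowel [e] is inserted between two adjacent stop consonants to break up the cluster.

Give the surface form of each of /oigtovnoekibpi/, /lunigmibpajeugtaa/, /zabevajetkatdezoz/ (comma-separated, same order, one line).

/oigtovnoekibpi/: /g/ and /t/ form a stop–stop cluster, so [e] is inserted between them. /b/ and /p/ form a stop–stop cluster, so [e] is inserted between them. → [oigetovnoekibepi].
/lunigmibpajeugtaa/: /b/ and /p/ form a stop–stop cluster, so [e] is inserted between them. /g/ and /t/ form a stop–stop cluster, so [e] is inserted between them. → [lunigmibepajeugetaa].
/zabevajetkatdezoz/: /t/ and /k/ form a stop–stop cluster, so [e] is inserted between them. /t/ and /d/ form a stop–stop cluster, so [e] is inserted between them. → [zabevajetekatedezoz].

oigetovnoekibepi, lunigmibepajeugetaa, zabevajetekatedezoz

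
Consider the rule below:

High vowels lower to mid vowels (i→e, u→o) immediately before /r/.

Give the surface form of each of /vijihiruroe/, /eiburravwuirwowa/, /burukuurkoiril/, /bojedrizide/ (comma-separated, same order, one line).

/vijihiruroe/: /i/ is a high vowel immediately before /r/, so it lowers to [e]. /u/ is a high vowel immediately before /r/, so it lowers to [o]. → [vijiheroroe].
/eiburravwuirwowa/: /u/ is a high vowel immediately before /r/, so it lowers to [o]. /i/ is a high vowel immediately before /r/, so it lowers to [e]. → [eiborravwuerwowa].
/burukuurkoiril/: /u/ is a high vowel immediately before /r/, so it lowers to [o]. /u/ is a high vowel immediately before /r/, so it lowers to [o]. /i/ is a high vowel immediately before /r/, so it lowers to [e]. → [borukuorkoeril].
/bojedrizide/: the rule's environment is not met; surfaces unchanged as [bojedrizide].

vijiheroroe, eiborravwuerwowa, borukuorkoeril, bojedrizide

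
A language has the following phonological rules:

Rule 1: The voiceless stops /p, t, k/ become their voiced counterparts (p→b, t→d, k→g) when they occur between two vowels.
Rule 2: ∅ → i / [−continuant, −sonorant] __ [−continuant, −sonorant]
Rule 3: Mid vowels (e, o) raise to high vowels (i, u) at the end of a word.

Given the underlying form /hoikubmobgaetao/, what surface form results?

hoigubmobigaedau

Rule 1 (intervocalic voicing): /k/ is a voiceless stop between vowels /i/ and /u/, so it voices to [g]. /t/ is a voiceless stop between vowels /e/ and /a/, so it voices to [d]. /hoikubmobgaetao/ → hoigubmobgaedao.
Rule 2 (stop-cluster i-epenthesis): /b/ and /g/ form a stop–stop cluster, so [i] is inserted between them. /hoigubmobgaedao/ → hoigubmobigaedao.
Rule 3 (final vowel raising): /o/ is a mid vowel in word-final position, so it raises to [u]. /hoigubmobigaedao/ → hoigubmobigaedau.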